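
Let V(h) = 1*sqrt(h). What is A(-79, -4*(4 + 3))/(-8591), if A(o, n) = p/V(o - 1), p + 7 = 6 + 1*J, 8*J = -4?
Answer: -3*I*sqrt(5)/343640 ≈ -1.9521e-5*I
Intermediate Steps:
J = -1/2 (J = (1/8)*(-4) = -1/2 ≈ -0.50000)
p = -3/2 (p = -7 + (6 + 1*(-1/2)) = -7 + (6 - 1/2) = -7 + 11/2 = -3/2 ≈ -1.5000)
V(h) = sqrt(h)
A(o, n) = -3/(2*sqrt(-1 + o)) (A(o, n) = -3/(2*sqrt(o - 1)) = -3/(2*sqrt(-1 + o)))
A(-79, -4*(4 + 3))/(-8591) = -3/(2*sqrt(-1 - 79))/(-8591) = -(-3)*I*sqrt(5)/40*(-1/8591) = (3*I*sqrt(5)/40)*(-1/8591) = -3*I*sqrt(5)/343640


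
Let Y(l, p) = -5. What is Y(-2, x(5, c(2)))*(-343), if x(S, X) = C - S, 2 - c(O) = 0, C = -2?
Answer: 1715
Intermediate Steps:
c(O) = 2 (c(O) = 2 - 1*0 = 2 + 0 = 2)
x(S, X) = -2 - S
Y(-2, x(5, c(2)))*(-343) = -5*(-343) = 1715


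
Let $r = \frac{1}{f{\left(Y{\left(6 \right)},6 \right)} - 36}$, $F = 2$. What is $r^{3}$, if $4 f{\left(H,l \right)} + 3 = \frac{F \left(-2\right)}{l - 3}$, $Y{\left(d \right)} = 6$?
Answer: $- \frac{1728}{88121125} \approx -1.9609 \cdot 10^{-5}$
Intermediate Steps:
$f{\left(H,l \right)} = - \frac{3}{4} - \frac{1}{-3 + l}$ ($f{\left(H,l \right)} = - \frac{3}{4} + \frac{2 \left(-2\right) \frac{1}{l - 3}}{4} = - \frac{3}{4} + \frac{\left(-4\right) \frac{1}{-3 + l}}{4} = - \frac{3}{4} - \frac{1}{-3 + l}$)
$r = - \frac{12}{445}$ ($r = \frac{1}{\frac{5 - 18}{4 \left(-3 + 6\right)} - 36} = \frac{1}{\frac{5 - 18}{4 \cdot 3} - 36} = \frac{1}{\frac{1}{4} \cdot \frac{1}{3} \left(-13\right) - 36} = \frac{1}{- \frac{13}{12} - 36} = \frac{1}{- \frac{445}{12}} = - \frac{12}{445} \approx -0.026966$)
$r^{3} = \left(- \frac{12}{445}\right)^{3} = - \frac{1728}{88121125}$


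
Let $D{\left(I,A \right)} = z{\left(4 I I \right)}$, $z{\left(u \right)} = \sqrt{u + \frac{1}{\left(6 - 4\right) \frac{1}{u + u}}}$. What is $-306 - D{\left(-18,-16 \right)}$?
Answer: $-306 - 36 \sqrt{2} \approx -356.91$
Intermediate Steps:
$z{\left(u \right)} = \sqrt{2} \sqrt{u}$ ($z{\left(u \right)} = \sqrt{u + \frac{1}{2 \frac{1}{2 u}}} = \sqrt{u + \frac{1}{\frac{1}{u}}} = \sqrt{u + u} = \sqrt{2 u} = \sqrt{2} \sqrt{u}$)
$D{\left(I,A \right)} = 2 \sqrt{2} \sqrt{I^{2}}$ ($D{\left(I,A \right)} = \sqrt{2} \sqrt{4 I I} = \sqrt{2} \sqrt{4 I^{2}} = \sqrt{2} \cdot 2 \sqrt{I^{2}} = 2 \sqrt{2} \sqrt{I^{2}}$)
$-306 - D{\left(-18,-16 \right)} = -306 - 2 \sqrt{2} \sqrt{\left(-18\right)^{2}} = -306 - 2 \sqrt{2} \sqrt{324} = -306 - 2 \sqrt{2} \cdot 18 = -306 - 36 \sqrt{2}$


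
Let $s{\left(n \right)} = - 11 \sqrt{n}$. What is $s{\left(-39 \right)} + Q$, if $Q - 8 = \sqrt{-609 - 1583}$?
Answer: $8 - 11 i \sqrt{39} + 4 i \sqrt{137} \approx 8.0 - 21.876 i$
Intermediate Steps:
$Q = 8 + 4 i \sqrt{137}$ ($Q = 8 + \sqrt{-609 - 1583} = 8 + \sqrt{-2192} = 8 + 4 i \sqrt{137} \approx 8.0 + 46.819 i$)
$s{\left(-39 \right)} + Q = - 11 \sqrt{-39} + \left(8 + 4 i \sqrt{137}\right) = - 11 i \sqrt{39} + \left(8 + 4 i \sqrt{137}\right) = 8 - 11 i \sqrt{39} + 4 i \sqrt{137}$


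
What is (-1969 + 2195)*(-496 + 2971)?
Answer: 559350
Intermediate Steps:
(-1969 + 2195)*(-496 + 2971) = 226*2475 = 559350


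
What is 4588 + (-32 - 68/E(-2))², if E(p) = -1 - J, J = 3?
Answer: 4813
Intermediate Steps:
E(p) = -4 (E(p) = -1 - 1*3 = -1 - 3 = -4)
4588 + (-32 - 68/E(-2))² = 4588 + (-32 - 68/(-4))² = 4588 + (-32 - 68*(-¼))² = 4588 + (-32 + 17)² = 4588 + (-15)² = 4588 + 225 = 4813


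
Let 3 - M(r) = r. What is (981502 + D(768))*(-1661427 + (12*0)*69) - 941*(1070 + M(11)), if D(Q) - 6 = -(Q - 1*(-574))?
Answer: -1628475256224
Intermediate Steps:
D(Q) = -568 - Q (D(Q) = 6 - (Q - 1*(-574)) = 6 - (Q + 574) = 6 - (574 + Q) = 6 + (-574 - Q) = -568 - Q)
M(r) = 3 - r
(981502 + D(768))*(-1661427 + (12*0)*69) - 941*(1070 + M(11)) = (981502 + (-568 - 1*768))*(-1661427 + (12*0)*69) - 941*(1070 + (3 - 1*11)) = (981502 + (-568 - 768))*(-1661427 + 0*69) - 941*(1070 + (3 - 11)) = (981502 - 1336)*(-1661427 + 0) - 941*(1070 - 8) = 980166*(-1661427) - 941*1062 = -1628474256882 - 999342 = -1628475256224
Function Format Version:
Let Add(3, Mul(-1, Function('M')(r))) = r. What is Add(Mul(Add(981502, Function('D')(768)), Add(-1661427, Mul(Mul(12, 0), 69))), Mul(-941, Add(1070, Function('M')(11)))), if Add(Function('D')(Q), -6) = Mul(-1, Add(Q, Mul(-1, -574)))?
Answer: -1628475256224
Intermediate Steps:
Function('D')(Q) = Add(-568, Mul(-1, Q)) (Function('D')(Q) = Add(6, Mul(-1, Add(Q, Mul(-1, -574)))) = Add(6, Mul(-1, Add(Q, 574))) = Add(6, Mul(-1, Add(574, Q))) = Add(6, Add(-574, Mul(-1, Q))) = Add(-568, Mul(-1, Q)))
Function('M')(r) = Add(3, Mul(-1, r))
Add(Mul(Add(981502, Function('D')(768)), Add(-1661427, Mul(Mul(12, 0), 69))), Mul(-941, Add(1070, Function('M')(11)))) = Add(Mul(Add(981502, Add(-568, Mul(-1, 768))), Add(-1661427, Mul(Mul(12, 0), 69))), Mul(-941, Add(1070, Add(3, Mul(-1, 11))))) = Add(Mul(Add(981502, Add(-568, -768)), Add(-1661427, Mul(0, 69))), Mul(-941, Add(1070, Add(3, -11)))) = Add(Mul(Add(981502, -1336), Add(-1661427, 0)), Mul(-941, Add(1070, -8))) = Add(Mul(980166, -1661427), Mul(-941, 1062)) = Add(-1628474256882, -999342) = -1628475256224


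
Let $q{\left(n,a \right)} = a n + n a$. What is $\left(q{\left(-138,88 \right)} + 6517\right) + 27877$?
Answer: $10106$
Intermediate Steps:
$q{\left(n,a \right)} = 2 a n$ ($q{\left(n,a \right)} = a n + a n = 2 a n$)
$\left(q{\left(-138,88 \right)} + 6517\right) + 27877 = \left(2 \cdot 88 \left(-138\right) + 6517\right) + 27877 = \left(-24288 + 6517\right) + 27877 = -17771 + 27877 = 10106$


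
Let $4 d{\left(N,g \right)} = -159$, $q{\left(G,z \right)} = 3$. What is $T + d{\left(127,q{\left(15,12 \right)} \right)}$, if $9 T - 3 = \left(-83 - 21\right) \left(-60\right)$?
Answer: $\frac{7847}{12} \approx 653.92$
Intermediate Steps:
$d{\left(N,g \right)} = - \frac{159}{4}$ ($d{\left(N,g \right)} = \frac{1}{4} \left(-159\right) = - \frac{159}{4}$)
$T = \frac{2081}{3}$ ($T = \frac{1}{3} + \frac{\left(-83 - 21\right) \left(-60\right)}{9} = \frac{1}{3} + \frac{\left(-104\right) \left(-60\right)}{9} = \frac{1}{3} + \frac{1}{9} \cdot 6240 = \frac{1}{3} + \frac{2080}{3} = \frac{2081}{3} \approx 693.67$)
$T + d{\left(127,q{\left(15,12 \right)} \right)} = \frac{2081}{3} - \frac{159}{4} = \frac{7847}{12}$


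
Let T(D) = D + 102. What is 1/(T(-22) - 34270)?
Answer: -1/34190 ≈ -2.9248e-5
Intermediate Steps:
T(D) = 102 + D
1/(T(-22) - 34270) = 1/((102 - 22) - 34270) = 1/(80 - 34270) = 1/(-34190) = -1/34190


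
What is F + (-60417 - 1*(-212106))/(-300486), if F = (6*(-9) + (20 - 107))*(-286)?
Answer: 4039082249/100162 ≈ 40326.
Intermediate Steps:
F = 40326 (F = (-54 - 87)*(-286) = -141*(-286) = 40326)
F + (-60417 - 1*(-212106))/(-300486) = 40326 + (-60417 - 1*(-212106))/(-300486) = 40326 + (-60417 + 212106)*(-1/300486) = 40326 + 151689*(-1/300486) = 40326 - 50563/100162 = 4039082249/100162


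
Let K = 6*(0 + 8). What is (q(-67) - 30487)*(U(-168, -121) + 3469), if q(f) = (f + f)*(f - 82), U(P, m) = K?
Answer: -37002357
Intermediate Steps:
K = 48 (K = 6*8 = 48)
U(P, m) = 48
q(f) = 2*f*(-82 + f) (q(f) = (2*f)*(-82 + f) = 2*f*(-82 + f))
(q(-67) - 30487)*(U(-168, -121) + 3469) = (2*(-67)*(-82 - 67) - 30487)*(48 + 3469) = (2*(-67)*(-149) - 30487)*3517 = (19966 - 30487)*3517 = -10521*3517 = -37002357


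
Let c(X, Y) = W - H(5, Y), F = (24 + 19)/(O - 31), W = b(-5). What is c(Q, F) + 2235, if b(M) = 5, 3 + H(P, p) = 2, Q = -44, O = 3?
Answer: 2241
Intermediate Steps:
H(P, p) = -1 (H(P, p) = -3 + 2 = -1)
W = 5
F = -43/28 (F = (24 + 19)/(3 - 31) = 43/(-28) = 43*(-1/28) = -43/28 ≈ -1.5357)
c(X, Y) = 6 (c(X, Y) = 5 - 1*(-1) = 5 + 1 = 6)
c(Q, F) + 2235 = 6 + 2235 = 2241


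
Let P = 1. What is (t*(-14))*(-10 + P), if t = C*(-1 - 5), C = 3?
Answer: -2268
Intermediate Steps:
t = -18 (t = 3*(-1 - 5) = 3*(-6) = -18)
(t*(-14))*(-10 + P) = (-18*(-14))*(-10 + 1) = 252*(-9) = -2268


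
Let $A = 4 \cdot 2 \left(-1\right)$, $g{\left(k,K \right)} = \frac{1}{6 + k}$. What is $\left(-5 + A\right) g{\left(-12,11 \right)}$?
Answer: $\frac{13}{6} \approx 2.1667$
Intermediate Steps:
$A = -8$ ($A = 8 \left(-1\right) = -8$)
$\left(-5 + A\right) g{\left(-12,11 \right)} = \frac{-5 - 8}{6 - 12} = - \frac{13}{-6} = \left(-13\right) \left(- \frac{1}{6}\right) = \frac{13}{6}$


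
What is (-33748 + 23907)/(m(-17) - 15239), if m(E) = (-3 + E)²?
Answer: 9841/14839 ≈ 0.66319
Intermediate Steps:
(-33748 + 23907)/(m(-17) - 15239) = (-33748 + 23907)/((-3 - 17)² - 15239) = -9841/((-20)² - 15239) = -9841/(400 - 15239) = -9841/(-14839) = -9841*(-1/14839) = 9841/14839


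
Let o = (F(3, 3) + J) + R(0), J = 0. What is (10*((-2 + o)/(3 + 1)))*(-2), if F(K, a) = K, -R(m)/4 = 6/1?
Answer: 115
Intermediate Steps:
R(m) = -24 (R(m) = -24/1 = -24)
o = -21 (o = (3 + 0) - 24 = 3 - 24 = -21)
(10*((-2 + o)/(3 + 1)))*(-2) = (10*((-2 - 21)/(3 + 1)))*(-2) = (10*(-23/4))*(-2) = -115/2*(-2) = 115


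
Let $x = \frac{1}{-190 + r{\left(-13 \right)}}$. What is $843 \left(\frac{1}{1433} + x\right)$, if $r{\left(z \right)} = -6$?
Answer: $- \frac{1042791}{280868} \approx -3.7127$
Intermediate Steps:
$x = - \frac{1}{196}$ ($x = \frac{1}{-190 - 6} = \frac{1}{-196} = - \frac{1}{196} \approx -0.005102$)
$843 \left(\frac{1}{1433} + x\right) = 843 \left(\frac{1}{1433} - \frac{1}{196}\right) = 843 \left(- \frac{1237}{280868}\right) = - \frac{1042791}{280868}$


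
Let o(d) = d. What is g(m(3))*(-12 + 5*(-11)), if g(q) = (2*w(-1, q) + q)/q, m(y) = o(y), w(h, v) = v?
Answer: -201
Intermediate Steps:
m(y) = y
g(q) = 3 (g(q) = (2*q + q)/q = (3*q)/q = 3)
g(m(3))*(-12 + 5*(-11)) = 3*(-12 + 5*(-11)) = 3*(-12 - 55) = 3*(-67) = -201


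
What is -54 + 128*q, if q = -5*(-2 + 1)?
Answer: 586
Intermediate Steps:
q = 5 (q = -5*(-1) = 5)
-54 + 128*q = -54 + 128*5 = -54 + 640 = 586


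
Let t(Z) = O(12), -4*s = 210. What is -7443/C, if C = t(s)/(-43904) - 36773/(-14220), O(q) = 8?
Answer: -145211739120/50449001 ≈ -2878.4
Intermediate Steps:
s = -105/2 (s = -¼*210 = -105/2 ≈ -52.500)
t(Z) = 8
C = 50449001/19509840 (C = 8/(-43904) - 36773/(-14220) = 8*(-1/43904) - 36773*(-1/14220) = -1/5488 + 36773/14220 = 50449001/19509840 ≈ 2.5858)
-7443/C = -7443/50449001/19509840 = -7443*19509840/50449001 = -145211739120/50449001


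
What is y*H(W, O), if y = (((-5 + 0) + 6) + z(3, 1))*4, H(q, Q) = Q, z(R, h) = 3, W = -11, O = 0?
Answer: 0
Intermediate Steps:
y = 16 (y = (((-5 + 0) + 6) + 3)*4 = ((-5 + 6) + 3)*4 = (1 + 3)*4 = 4*4 = 16)
y*H(W, O) = 16*0 = 0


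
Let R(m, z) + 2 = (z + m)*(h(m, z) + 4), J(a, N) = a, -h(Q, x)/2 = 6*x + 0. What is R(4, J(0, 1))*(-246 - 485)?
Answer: -10234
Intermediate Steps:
h(Q, x) = -12*x (h(Q, x) = -2*(6*x + 0) = -12*x)
R(m, z) = -2 + (4 - 12*z)*(m + z) (R(m, z) = -2 + (z + m)*(-12*z + 4) = -2 + (m + z)*(4 - 12*z) = -2 + (4 - 12*z)*(m + z))
R(4, J(0, 1))*(-246 - 485) = (-2 - 12*0² + 4*4 + 4*0 - 12*4*0)*(-246 - 485) = (-2 - 12*0 + 16 + 0 + 0)*(-731) = (-2 + 0 + 16 + 0 + 0)*(-731) = 14*(-731) = -10234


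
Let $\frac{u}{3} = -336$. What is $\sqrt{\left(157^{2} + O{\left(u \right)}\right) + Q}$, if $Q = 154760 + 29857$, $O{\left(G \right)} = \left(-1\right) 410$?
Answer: $2 \sqrt{52214} \approx 457.01$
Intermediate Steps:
$u = -1008$ ($u = 3 \left(-336\right) = -1008$)
$O{\left(G \right)} = -410$
$Q = 184617$
$\sqrt{\left(157^{2} + O{\left(u \right)}\right) + Q} = \sqrt{\left(157^{2} - 410\right) + 184617} = \sqrt{\left(24649 - 410\right) + 184617} = \sqrt{24239 + 184617} = \sqrt{208856} = 2 \sqrt{52214}$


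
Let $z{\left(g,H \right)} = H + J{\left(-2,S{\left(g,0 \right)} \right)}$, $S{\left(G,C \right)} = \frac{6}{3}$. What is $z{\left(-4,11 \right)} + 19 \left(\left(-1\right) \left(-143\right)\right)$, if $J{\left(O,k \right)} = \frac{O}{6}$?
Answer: $\frac{8183}{3} \approx 2727.7$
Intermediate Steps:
$S{\left(G,C \right)} = 2$ ($S{\left(G,C \right)} = 6 \cdot \frac{1}{3} = 2$)
$J{\left(O,k \right)} = \frac{O}{6}$ ($J{\left(O,k \right)} = O \frac{1}{6} = \frac{O}{6}$)
$z{\left(g,H \right)} = - \frac{1}{3} + H$ ($z{\left(g,H \right)} = H + \frac{1}{6} \left(-2\right) = H - \frac{1}{3} = - \frac{1}{3} + H$)
$z{\left(-4,11 \right)} + 19 \left(\left(-1\right) \left(-143\right)\right) = \left(- \frac{1}{3} + 11\right) + 19 \left(\left(-1\right) \left(-143\right)\right) = \frac{32}{3} + 19 \cdot 143 = \frac{32}{3} + 2717 = \frac{8183}{3}$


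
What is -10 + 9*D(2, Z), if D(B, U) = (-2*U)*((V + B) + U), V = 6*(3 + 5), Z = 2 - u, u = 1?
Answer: -928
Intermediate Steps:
Z = 1 (Z = 2 - 1*1 = 2 - 1 = 1)
V = 48 (V = 6*8 = 48)
D(B, U) = -2*U*(48 + B + U) (D(B, U) = (-2*U)*((48 + B) + U) = (-2*U)*(48 + B + U) = -2*U*(48 + B + U))
-10 + 9*D(2, Z) = -10 + 9*(-2*1*(48 + 2 + 1)) = -10 + 9*(-2*1*51) = -10 + 9*(-102) = -10 - 918 = -928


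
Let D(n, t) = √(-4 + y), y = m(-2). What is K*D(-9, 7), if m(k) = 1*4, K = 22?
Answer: 0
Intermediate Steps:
m(k) = 4
y = 4
D(n, t) = 0 (D(n, t) = √(-4 + 4) = √0 = 0)
K*D(-9, 7) = 22*0 = 0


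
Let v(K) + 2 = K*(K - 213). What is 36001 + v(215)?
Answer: 36429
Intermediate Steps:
v(K) = -2 + K*(-213 + K) (v(K) = -2 + K*(K - 213) = -2 + K*(-213 + K))
36001 + v(215) = 36001 + (-2 + 215² - 213*215) = 36001 + (-2 + 46225 - 45795) = 36001 + 428 = 36429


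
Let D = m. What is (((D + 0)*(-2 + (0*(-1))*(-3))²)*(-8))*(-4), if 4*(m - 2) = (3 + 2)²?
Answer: 1056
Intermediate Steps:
m = 33/4 (m = 2 + (3 + 2)²/4 = 2 + (¼)*5² = 2 + (¼)*25 = 2 + 25/4 = 33/4 ≈ 8.2500)
D = 33/4 ≈ 8.2500
(((D + 0)*(-2 + (0*(-1))*(-3))²)*(-8))*(-4) = (((33/4 + 0)*(-2 + (0*(-1))*(-3))²)*(-8))*(-4) = ((33*(-2 + 0*(-3))²/4)*(-8))*(-4) = ((33*(-2 + 0)²/4)*(-8))*(-4) = (((33/4)*(-2)²)*(-8))*(-4) = (((33/4)*4)*(-8))*(-4) = (33*(-8))*(-4) = -264*(-4) = 1056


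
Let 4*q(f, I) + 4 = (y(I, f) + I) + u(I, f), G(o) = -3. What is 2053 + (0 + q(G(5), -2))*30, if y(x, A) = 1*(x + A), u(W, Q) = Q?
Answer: 1948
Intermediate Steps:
y(x, A) = A + x (y(x, A) = 1*(A + x) = A + x)
q(f, I) = -1 + I/2 + f/2 (q(f, I) = -1 + (((f + I) + I) + f)/4 = -1 + (((I + f) + I) + f)/4 = -1 + ((f + 2*I) + f)/4 = -1 + (2*I + 2*f)/4 = -1 + (I/2 + f/2) = -1 + I/2 + f/2)
2053 + (0 + q(G(5), -2))*30 = 2053 + (0 + (-1 + (1/2)*(-2) + (1/2)*(-3)))*30 = 2053 + (0 + (-1 - 1 - 3/2))*30 = 2053 + (0 - 7/2)*30 = 2053 - 7/2*30 = 2053 - 105 = 1948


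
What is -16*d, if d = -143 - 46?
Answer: 3024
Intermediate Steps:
d = -189
-16*d = -16*(-189) = 3024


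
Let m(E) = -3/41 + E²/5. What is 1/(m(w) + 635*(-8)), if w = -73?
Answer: -205/822926 ≈ -0.00024911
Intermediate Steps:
m(E) = -3/41 + E²/5 (m(E) = -3*1/41 + E²*(⅕) = -3/41 + E²/5)
1/(m(w) + 635*(-8)) = 1/((-3/41 + (⅕)*(-73)²) + 635*(-8)) = 1/((-3/41 + (⅕)*5329) - 5080) = 1/((-3/41 + 5329/5) - 5080) = 1/(218474/205 - 5080) = 1/(-822926/205) = -205/822926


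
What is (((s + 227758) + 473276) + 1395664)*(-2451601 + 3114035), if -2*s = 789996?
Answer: 1127263937800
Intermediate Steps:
s = -394998 (s = -1/2*789996 = -394998)
(((s + 227758) + 473276) + 1395664)*(-2451601 + 3114035) = (((-394998 + 227758) + 473276) + 1395664)*(-2451601 + 3114035) = ((-167240 + 473276) + 1395664)*662434 = (306036 + 1395664)*662434 = 1701700*662434 = 1127263937800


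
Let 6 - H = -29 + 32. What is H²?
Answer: 9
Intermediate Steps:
H = 3 (H = 6 - (-29 + 32) = 6 - 1*3 = 6 - 3 = 3)
H² = 3² = 9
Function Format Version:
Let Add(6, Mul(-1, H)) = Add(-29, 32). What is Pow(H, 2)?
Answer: 9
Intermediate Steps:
H = 3 (H = Add(6, Mul(-1, Add(-29, 32))) = Add(6, Mul(-1, 3)) = Add(6, -3) = 3)
Pow(H, 2) = Pow(3, 2) = 9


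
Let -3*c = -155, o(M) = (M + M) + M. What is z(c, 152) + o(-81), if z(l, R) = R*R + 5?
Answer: 22866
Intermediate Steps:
o(M) = 3*M (o(M) = 2*M + M = 3*M)
c = 155/3 (c = -⅓*(-155) = 155/3 ≈ 51.667)
z(l, R) = 5 + R² (z(l, R) = R² + 5 = 5 + R²)
z(c, 152) + o(-81) = (5 + 152²) + 3*(-81) = (5 + 23104) - 243 = 23109 - 243 = 22866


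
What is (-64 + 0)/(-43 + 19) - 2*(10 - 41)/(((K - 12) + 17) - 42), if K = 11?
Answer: 11/39 ≈ 0.28205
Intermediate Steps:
(-64 + 0)/(-43 + 19) - 2*(10 - 41)/(((K - 12) + 17) - 42) = (-64 + 0)/(-43 + 19) - 2*(10 - 41)/(((11 - 12) + 17) - 42) = -64/(-24) - (-62)/((-1 + 17) - 42) = -64*(-1/24) - (-62)/(16 - 42) = 8/3 - (-62)/(-26) = 8/3 - (-62)*(-1)/26 = 8/3 - 2*31/26 = 8/3 - 31/13 = 11/39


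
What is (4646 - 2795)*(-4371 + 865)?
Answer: -6489606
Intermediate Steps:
(4646 - 2795)*(-4371 + 865) = 1851*(-3506) = -6489606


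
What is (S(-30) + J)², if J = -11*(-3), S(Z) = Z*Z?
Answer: 870489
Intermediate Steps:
S(Z) = Z²
J = 33
(S(-30) + J)² = ((-30)² + 33)² = (900 + 33)² = 933² = 870489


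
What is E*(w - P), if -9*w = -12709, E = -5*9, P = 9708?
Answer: 373315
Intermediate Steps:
E = -45
w = 12709/9 (w = -⅑*(-12709) = 12709/9 ≈ 1412.1)
E*(w - P) = -45*(12709/9 - 1*9708) = -45*(12709/9 - 9708) = -45*(-74663/9) = 373315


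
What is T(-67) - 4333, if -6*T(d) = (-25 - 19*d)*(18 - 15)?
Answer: -4957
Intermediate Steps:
T(d) = 25/2 + 19*d/2 (T(d) = -(-25 - 19*d)*(18 - 15)/6 = -(-25 - 19*d)*3/6 = -(-75 - 57*d)/6 = 25/2 + 19*d/2)
T(-67) - 4333 = (25/2 + (19/2)*(-67)) - 4333 = (25/2 - 1273/2) - 4333 = -624 - 4333 = -4957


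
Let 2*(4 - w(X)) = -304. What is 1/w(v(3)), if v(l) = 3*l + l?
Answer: 1/156 ≈ 0.0064103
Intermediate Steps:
v(l) = 4*l
w(X) = 156 (w(X) = 4 - ½*(-304) = 4 + 152 = 156)
1/w(v(3)) = 1/156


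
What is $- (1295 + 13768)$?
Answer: $-15063$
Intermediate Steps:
$- (1295 + 13768) = \left(-1\right) 15063 = -15063$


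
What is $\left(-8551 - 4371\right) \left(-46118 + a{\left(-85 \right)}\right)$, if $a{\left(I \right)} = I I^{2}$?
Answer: $8531660046$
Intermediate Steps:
$a{\left(I \right)} = I^{3}$
$\left(-8551 - 4371\right) \left(-46118 + a{\left(-85 \right)}\right) = \left(-8551 - 4371\right) \left(-46118 + \left(-85\right)^{3}\right) = - 12922 \left(-46118 - 614125\right) = \left(-12922\right) \left(-660243\right) = 8531660046$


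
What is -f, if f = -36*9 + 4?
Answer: 320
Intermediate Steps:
f = -320 (f = -324 + 4 = -320)
-f = -1*(-320) = 320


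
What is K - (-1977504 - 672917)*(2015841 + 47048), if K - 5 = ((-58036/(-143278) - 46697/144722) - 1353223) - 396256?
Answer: 56685849010191953214223/10367739358 ≈ 5.4675e+12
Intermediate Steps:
K = -18138089591381079/10367739358 (K = 5 + (((-58036/(-143278) - 46697/144722) - 1353223) - 396256) = 5 + (((-58036*(-1/143278) - 46697*1/144722) - 1353223) - 396256) = 5 + (((29018/71639 - 46697/144722) - 1353223) - 396256) = 5 + ((854216613/10367739358 - 1353223) - 396256) = 5 + (-14029862503034221/10367739358 - 396256) = 5 - 18138141430077869/10367739358 = -18138089591381079/10367739358 ≈ -1.7495e+6)
K - (-1977504 - 672917)*(2015841 + 47048) = -18138089591381079/10367739358 - (-1977504 - 672917)*(2015841 + 47048) = -18138089591381079/10367739358 - (-2650421)*2062889 = -18138089591381079/10367739358 - 1*(-5467524326269) = -18138089591381079/10367739358 + 5467524326269 = 56685849010191953214223/10367739358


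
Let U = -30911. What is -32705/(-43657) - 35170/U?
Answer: 2546360945/1349481527 ≈ 1.8869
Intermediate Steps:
-32705/(-43657) - 35170/U = -32705/(-43657) - 35170/(-30911) = -32705*(-1/43657) - 35170*(-1/30911) = 32705/43657 + 35170/30911 = 2546360945/1349481527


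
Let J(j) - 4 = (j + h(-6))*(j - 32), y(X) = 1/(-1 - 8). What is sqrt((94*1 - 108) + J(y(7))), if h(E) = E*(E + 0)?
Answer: I*sqrt(94157)/9 ≈ 34.094*I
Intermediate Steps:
h(E) = E**2 (h(E) = E*E = E**2)
y(X) = -1/9 (y(X) = 1/(-9) = -1/9)
J(j) = 4 + (-32 + j)*(36 + j) (J(j) = 4 + (j + (-6)**2)*(j - 32) = 4 + (j + 36)*(-32 + j) = 4 + (36 + j)*(-32 + j) = 4 + (-32 + j)*(36 + j))
sqrt((94*1 - 108) + J(y(7))) = sqrt((94*1 - 108) + (-1148 + (-1/9)**2 + 4*(-1/9))) = sqrt((94 - 108) + (-1148 + 1/81 - 4/9)) = sqrt(-14 - 93023/81) = sqrt(-94157/81) = I*sqrt(94157)/9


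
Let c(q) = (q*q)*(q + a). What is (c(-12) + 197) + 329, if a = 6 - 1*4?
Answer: -914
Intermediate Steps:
a = 2 (a = 6 - 4 = 2)
c(q) = q**2*(2 + q) (c(q) = (q*q)*(q + 2) = q**2*(2 + q))
(c(-12) + 197) + 329 = ((-12)**2*(2 - 12) + 197) + 329 = (144*(-10) + 197) + 329 = (-1440 + 197) + 329 = -1243 + 329 = -914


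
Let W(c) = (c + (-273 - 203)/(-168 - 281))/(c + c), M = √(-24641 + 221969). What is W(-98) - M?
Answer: 3109/6286 - 4*√12333 ≈ -443.72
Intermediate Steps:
M = 4*√12333 (M = √197328 = 4*√12333 ≈ 444.22)
W(c) = (476/449 + c)/(2*c) (W(c) = (c - 476/(-449))/((2*c)) = (c - 476*(-1/449))*(1/(2*c)) = (c + 476/449)*(1/(2*c)) = (476/449 + c)*(1/(2*c)) = (476/449 + c)/(2*c))
W(-98) - M = (1/898)*(476 + 449*(-98))/(-98) - 4*√12333 = (1/898)*(-1/98)*(476 - 44002) - 4*√12333 = (1/898)*(-1/98)*(-43526) - 4*√12333 = 3109/6286 - 4*√12333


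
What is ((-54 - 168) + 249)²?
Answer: 729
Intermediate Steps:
((-54 - 168) + 249)² = (-222 + 249)² = 27² = 729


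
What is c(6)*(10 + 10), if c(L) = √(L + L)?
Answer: 40*√3 ≈ 69.282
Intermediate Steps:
c(L) = √2*√L (c(L) = √(2*L) = √2*√L)
c(6)*(10 + 10) = (√2*√6)*(10 + 10) = (2*√3)*20 = 40*√3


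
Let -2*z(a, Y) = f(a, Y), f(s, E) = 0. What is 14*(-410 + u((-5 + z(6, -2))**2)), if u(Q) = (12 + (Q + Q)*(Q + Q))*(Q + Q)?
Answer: 1752660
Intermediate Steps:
z(a, Y) = 0 (z(a, Y) = -1/2*0 = 0)
u(Q) = 2*Q*(12 + 4*Q**2) (u(Q) = (12 + (2*Q)*(2*Q))*(2*Q) = (12 + 4*Q**2)*(2*Q) = 2*Q*(12 + 4*Q**2))
14*(-410 + u((-5 + z(6, -2))**2)) = 14*(-410 + 8*(-5 + 0)**2*(3 + ((-5 + 0)**2)**2)) = 14*(-410 + 8*(-5)**2*(3 + ((-5)**2)**2)) = 14*(-410 + 8*25*(3 + 25**2)) = 14*(-410 + 8*25*(3 + 625)) = 14*(-410 + 8*25*628) = 14*(-410 + 125600) = 14*125190 = 1752660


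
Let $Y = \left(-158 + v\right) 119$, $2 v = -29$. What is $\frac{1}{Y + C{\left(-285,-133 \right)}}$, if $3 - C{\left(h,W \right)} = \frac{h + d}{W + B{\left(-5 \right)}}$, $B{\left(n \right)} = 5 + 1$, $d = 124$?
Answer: $- \frac{254}{5213545} \approx -4.8719 \cdot 10^{-5}$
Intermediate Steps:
$B{\left(n \right)} = 6$
$v = - \frac{29}{2}$ ($v = \frac{1}{2} \left(-29\right) = - \frac{29}{2} \approx -14.5$)
$Y = - \frac{41055}{2}$ ($Y = \left(-158 - \frac{29}{2}\right) 119 = \left(- \frac{345}{2}\right) 119 = - \frac{41055}{2} \approx -20528.0$)
$C{\left(h,W \right)} = 3 - \frac{124 + h}{6 + W}$ ($C{\left(h,W \right)} = 3 - \frac{h + 124}{W + 6} = 3 - \frac{124 + h}{6 + W}$)
$\frac{1}{Y + C{\left(-285,-133 \right)}} = \frac{1}{- \frac{41055}{2} + \frac{-106 - -285 + 3 \left(-133\right)}{6 - 133}} = \frac{1}{- \frac{41055}{2} + \frac{-106 + 285 - 399}{-127}} = \frac{1}{- \frac{41055}{2} - - \frac{220}{127}} = \frac{1}{- \frac{41055}{2} + \frac{220}{127}} = \frac{1}{- \frac{5213545}{254}} = - \frac{254}{5213545}$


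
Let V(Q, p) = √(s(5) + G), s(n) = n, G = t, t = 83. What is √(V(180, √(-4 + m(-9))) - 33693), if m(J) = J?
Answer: √(-33693 + 2*√22) ≈ 183.53*I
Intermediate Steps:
G = 83
V(Q, p) = 2*√22 (V(Q, p) = √(5 + 83) = √88 = 2*√22)
√(V(180, √(-4 + m(-9))) - 33693) = √(2*√22 - 33693) = √(-33693 + 2*√22)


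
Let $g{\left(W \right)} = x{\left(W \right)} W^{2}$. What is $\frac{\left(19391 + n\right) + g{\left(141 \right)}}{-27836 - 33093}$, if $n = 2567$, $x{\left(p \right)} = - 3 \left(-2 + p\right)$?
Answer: $\frac{8268419}{60929} \approx 135.71$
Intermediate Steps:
$x{\left(p \right)} = 6 - 3 p$
$g{\left(W \right)} = W^{2} \left(6 - 3 W\right)$ ($g{\left(W \right)} = \left(6 - 3 W\right) W^{2} = W^{2} \left(6 - 3 W\right)$)
$\frac{\left(19391 + n\right) + g{\left(141 \right)}}{-27836 - 33093} = \frac{\left(19391 + 2567\right) + 3 \cdot 141^{2} \left(2 - 141\right)}{-27836 - 33093} = \frac{21958 + 3 \cdot 19881 \left(2 - 141\right)}{-60929} = \left(21958 + 3 \cdot 19881 \left(-139\right)\right) \left(- \frac{1}{60929}\right) = \left(21958 - 8290377\right) \left(- \frac{1}{60929}\right) = \left(-8268419\right) \left(- \frac{1}{60929}\right) = \frac{8268419}{60929}$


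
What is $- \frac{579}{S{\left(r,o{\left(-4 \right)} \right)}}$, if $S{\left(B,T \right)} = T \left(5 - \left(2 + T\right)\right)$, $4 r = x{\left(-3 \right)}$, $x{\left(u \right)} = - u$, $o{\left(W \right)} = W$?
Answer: $\frac{579}{28} \approx 20.679$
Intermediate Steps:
$r = \frac{3}{4}$ ($r = \frac{\left(-1\right) \left(-3\right)}{4} = \frac{1}{4} \cdot 3 = \frac{3}{4} \approx 0.75$)
$S{\left(B,T \right)} = T \left(3 - T\right)$
$- \frac{579}{S{\left(r,o{\left(-4 \right)} \right)}} = - \frac{579}{\left(-4\right) \left(3 - -4\right)} = - \frac{579}{\left(-4\right) \left(3 + 4\right)} = - \frac{579}{\left(-4\right) 7} = - \frac{579}{-28} = \left(-579\right) \left(- \frac{1}{28}\right) = \frac{579}{28}$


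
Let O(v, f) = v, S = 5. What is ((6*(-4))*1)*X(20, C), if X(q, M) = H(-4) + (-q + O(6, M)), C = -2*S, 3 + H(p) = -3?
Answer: 480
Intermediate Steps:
H(p) = -6 (H(p) = -3 - 3 = -6)
C = -10 (C = -2*5 = -10)
X(q, M) = -q (X(q, M) = -6 + (-q + 6) = -6 + (6 - q) = -q)
((6*(-4))*1)*X(20, C) = ((6*(-4))*1)*(-1*20) = -24*1*(-20) = -24*(-20) = 480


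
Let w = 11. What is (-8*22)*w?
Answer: -1936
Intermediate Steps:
(-8*22)*w = -8*22*11 = -176*11 = -1936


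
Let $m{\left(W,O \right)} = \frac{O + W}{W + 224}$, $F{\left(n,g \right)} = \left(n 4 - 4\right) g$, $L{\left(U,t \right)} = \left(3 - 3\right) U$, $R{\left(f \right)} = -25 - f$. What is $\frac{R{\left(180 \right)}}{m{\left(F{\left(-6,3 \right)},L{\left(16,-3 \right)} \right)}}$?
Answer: $\frac{1025}{3} \approx 341.67$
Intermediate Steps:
$L{\left(U,t \right)} = 0$ ($L{\left(U,t \right)} = 0 U = 0$)
$F{\left(n,g \right)} = g \left(-4 + 4 n\right)$ ($F{\left(n,g \right)} = \left(4 n - 4\right) g = \left(-4 + 4 n\right) g = g \left(-4 + 4 n\right)$)
$m{\left(W,O \right)} = \frac{O + W}{224 + W}$
$\frac{R{\left(180 \right)}}{m{\left(F{\left(-6,3 \right)},L{\left(16,-3 \right)} \right)}} = \frac{-25 - 180}{\frac{1}{224 + 4 \cdot 3 \left(-1 - 6\right)} \left(0 + 4 \cdot 3 \left(-1 - 6\right)\right)} = \frac{-25 - 180}{\frac{1}{224 + 4 \cdot 3 \left(-7\right)} \left(0 + 4 \cdot 3 \left(-7\right)\right)} = - \frac{205}{\frac{1}{224 - 84} \left(0 - 84\right)} = - \frac{205}{\frac{1}{140} \left(-84\right)} = - \frac{205}{- \frac{3}{5}} = \left(-205\right) \left(- \frac{5}{3}\right) = \frac{1025}{3}$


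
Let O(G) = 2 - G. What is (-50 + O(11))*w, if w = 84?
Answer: -4956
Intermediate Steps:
(-50 + O(11))*w = (-50 + (2 - 1*11))*84 = (-50 + (2 - 11))*84 = (-50 - 9)*84 = -59*84 = -4956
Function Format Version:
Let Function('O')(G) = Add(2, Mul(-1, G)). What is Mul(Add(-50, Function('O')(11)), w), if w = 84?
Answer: -4956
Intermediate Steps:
Mul(Add(-50, Function('O')(11)), w) = Mul(Add(-50, Add(2, Mul(-1, 11))), 84) = Mul(Add(-50, Add(2, -11)), 84) = Mul(Add(-50, -9), 84) = Mul(-59, 84) = -4956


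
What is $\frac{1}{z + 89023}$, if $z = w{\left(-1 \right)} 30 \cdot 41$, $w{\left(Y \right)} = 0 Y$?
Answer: $\frac{1}{89023} \approx 1.1233 \cdot 10^{-5}$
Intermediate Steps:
$w{\left(Y \right)} = 0$
$z = 0$ ($z = 0 \cdot 30 \cdot 41 = 0 \cdot 41 = 0$)
$\frac{1}{z + 89023} = \frac{1}{0 + 89023} = \frac{1}{89023}$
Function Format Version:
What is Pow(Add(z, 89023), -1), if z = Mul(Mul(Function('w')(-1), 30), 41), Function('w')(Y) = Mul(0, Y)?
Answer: Rational(1, 89023) ≈ 1.1233e-5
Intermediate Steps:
Function('w')(Y) = 0
z = 0 (z = Mul(Mul(0, 30), 41) = Mul(0, 41) = 0)
Pow(Add(z, 89023), -1) = Pow(Add(0, 89023), -1) = Pow(89023, -1) = Rational(1, 89023)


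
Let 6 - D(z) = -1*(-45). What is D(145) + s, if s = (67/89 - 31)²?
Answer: 6937945/7921 ≈ 875.89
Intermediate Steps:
D(z) = -39 (D(z) = 6 - (-1)*(-45) = 6 - 1*45 = 6 - 45 = -39)
s = 7246864/7921 (s = (67*(1/89) - 31)² = (67/89 - 31)² = (-2692/89)² = 7246864/7921 ≈ 914.89)
D(145) + s = -39 + 7246864/7921 = 6937945/7921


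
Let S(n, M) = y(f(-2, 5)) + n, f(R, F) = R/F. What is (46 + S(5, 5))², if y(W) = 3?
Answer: 2916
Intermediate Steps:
S(n, M) = 3 + n
(46 + S(5, 5))² = (46 + (3 + 5))² = (46 + 8)² = 54² = 2916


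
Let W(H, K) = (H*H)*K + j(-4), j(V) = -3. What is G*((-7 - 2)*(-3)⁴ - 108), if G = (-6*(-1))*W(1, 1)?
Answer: 10044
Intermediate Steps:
W(H, K) = -3 + K*H² (W(H, K) = (H*H)*K - 3 = H²*K - 3 = K*H² - 3 = -3 + K*H²)
G = -12 (G = (-6*(-1))*(-3 + 1*1²) = 6*(-3 + 1*1) = 6*(-3 + 1) = 6*(-2) = -12)
G*((-7 - 2)*(-3)⁴ - 108) = -12*((-7 - 2)*(-3)⁴ - 108) = -12*(-9*81 - 108) = -12*(-729 - 108) = -12*(-837) = 10044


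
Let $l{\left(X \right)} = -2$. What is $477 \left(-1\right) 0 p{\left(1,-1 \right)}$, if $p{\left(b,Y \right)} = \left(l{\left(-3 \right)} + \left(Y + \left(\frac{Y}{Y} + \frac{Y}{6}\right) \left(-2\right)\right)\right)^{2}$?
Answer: $0$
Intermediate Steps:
$p{\left(b,Y \right)} = \left(-4 + \frac{2 Y}{3}\right)^{2}$ ($p{\left(b,Y \right)} = \left(-2 + \left(Y + \left(\frac{Y}{Y} + \frac{Y}{6}\right) \left(-2\right)\right)\right)^{2} = \left(-2 + \left(Y + \left(1 + Y \frac{1}{6}\right) \left(-2\right)\right)\right)^{2} = \left(-2 + \left(Y + \left(1 + \frac{Y}{6}\right) \left(-2\right)\right)\right)^{2} = \left(-2 + \left(Y - \left(2 + \frac{Y}{3}\right)\right)\right)^{2} = \left(-2 + \left(-2 + \frac{2 Y}{3}\right)\right)^{2} = \left(-4 + \frac{2 Y}{3}\right)^{2}$)
$477 \left(-1\right) 0 p{\left(1,-1 \right)} = 477 \left(-1\right) 0 \frac{4 \left(-6 - 1\right)^{2}}{9} = 477 \cdot 0 \frac{4 \left(-7\right)^{2}}{9} = 477 \cdot 0 \cdot \frac{4}{9} \cdot 49 = 477 \cdot 0 \cdot \frac{196}{9} = 477 \cdot 0 = 0$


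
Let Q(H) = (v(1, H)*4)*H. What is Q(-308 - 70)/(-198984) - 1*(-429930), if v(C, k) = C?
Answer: 3564549693/8291 ≈ 4.2993e+5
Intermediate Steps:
Q(H) = 4*H (Q(H) = (1*4)*H = 4*H)
Q(-308 - 70)/(-198984) - 1*(-429930) = (4*(-308 - 70))/(-198984) - 1*(-429930) = (4*(-378))*(-1/198984) + 429930 = -1512*(-1/198984) + 429930 = 63/8291 + 429930 = 3564549693/8291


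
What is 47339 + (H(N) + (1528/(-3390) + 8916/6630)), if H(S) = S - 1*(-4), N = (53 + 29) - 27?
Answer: 3551077744/74919 ≈ 47399.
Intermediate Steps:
N = 55 (N = 82 - 27 = 55)
H(S) = 4 + S (H(S) = S + 4 = 4 + S)
47339 + (H(N) + (1528/(-3390) + 8916/6630)) = 47339 + ((4 + 55) + (1528/(-3390) + 8916/6630)) = 47339 + (59 + (1528*(-1/3390) + 8916*(1/6630))) = 47339 + (59 + (-764/1695 + 1486/1105)) = 47339 + (59 + 66982/74919) = 47339 + 4487203/74919 = 3551077744/74919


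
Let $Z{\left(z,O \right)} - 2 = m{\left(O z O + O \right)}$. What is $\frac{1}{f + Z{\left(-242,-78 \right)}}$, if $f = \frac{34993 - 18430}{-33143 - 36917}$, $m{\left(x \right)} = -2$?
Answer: $- \frac{70060}{16563} \approx -4.2299$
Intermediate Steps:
$Z{\left(z,O \right)} = 0$ ($Z{\left(z,O \right)} = 2 - 2 = 0$)
$f = - \frac{16563}{70060}$ ($f = \frac{16563}{-70060} = 16563 \left(- \frac{1}{70060}\right) = - \frac{16563}{70060} \approx -0.23641$)
$\frac{1}{f + Z{\left(-242,-78 \right)}} = \frac{1}{- \frac{16563}{70060} + 0} = \frac{1}{- \frac{16563}{70060}} = - \frac{70060}{16563}$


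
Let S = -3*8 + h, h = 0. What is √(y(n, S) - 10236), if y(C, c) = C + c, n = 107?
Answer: I*√10153 ≈ 100.76*I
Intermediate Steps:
S = -24 (S = -3*8 + 0 = -24 + 0 = -24)
√(y(n, S) - 10236) = √((107 - 24) - 10236) = √(83 - 10236) = √(-10153) = I*√10153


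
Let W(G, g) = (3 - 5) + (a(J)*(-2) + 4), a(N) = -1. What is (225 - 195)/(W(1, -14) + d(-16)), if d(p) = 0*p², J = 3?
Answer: 15/2 ≈ 7.5000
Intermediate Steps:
d(p) = 0
W(G, g) = 4 (W(G, g) = (3 - 5) + (-1*(-2) + 4) = -2 + (2 + 4) = -2 + 6 = 4)
(225 - 195)/(W(1, -14) + d(-16)) = (225 - 195)/(4 + 0) = 30/4 = (¼)*30 = 15/2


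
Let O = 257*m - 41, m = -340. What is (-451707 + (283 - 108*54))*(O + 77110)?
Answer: 4714766616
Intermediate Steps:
O = -87421 (O = 257*(-340) - 41 = -87380 - 41 = -87421)
(-451707 + (283 - 108*54))*(O + 77110) = (-451707 + (283 - 108*54))*(-87421 + 77110) = (-451707 + (283 - 5832))*(-10311) = (-451707 - 5549)*(-10311) = -457256*(-10311) = 4714766616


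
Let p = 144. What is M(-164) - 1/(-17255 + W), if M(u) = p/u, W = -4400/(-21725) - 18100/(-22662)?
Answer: -555979689855/633240889709 ≈ -0.87799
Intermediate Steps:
W = 896246/895149 (W = -4400*(-1/21725) - 18100*(-1/22662) = 16/79 + 9050/11331 = 896246/895149 ≈ 1.0012)
M(u) = 144/u
M(-164) - 1/(-17255 + W) = 144/(-164) - 1/(-17255 + 896246/895149) = 144*(-1/164) - 1/(-15444899749/895149) = -36/41 - 1*(-895149/15444899749) = -36/41 + 895149/15444899749 = -555979689855/633240889709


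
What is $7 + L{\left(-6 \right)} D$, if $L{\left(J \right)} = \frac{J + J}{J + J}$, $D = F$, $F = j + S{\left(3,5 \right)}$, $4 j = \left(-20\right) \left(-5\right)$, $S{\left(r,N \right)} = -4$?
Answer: $28$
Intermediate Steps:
$j = 25$ ($j = \frac{\left(-20\right) \left(-5\right)}{4} = \frac{1}{4} \cdot 100 = 25$)
$F = 21$ ($F = 25 - 4 = 21$)
$D = 21$
$L{\left(J \right)} = 1$ ($L{\left(J \right)} = \frac{2 J}{2 J} = 2 J \frac{1}{2 J} = 1$)
$7 + L{\left(-6 \right)} D = 7 + 1 \cdot 21 = 7 + 21 = 28$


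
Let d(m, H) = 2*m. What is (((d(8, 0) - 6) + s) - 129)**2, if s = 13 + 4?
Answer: 10404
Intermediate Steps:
s = 17
(((d(8, 0) - 6) + s) - 129)**2 = (((2*8 - 6) + 17) - 129)**2 = (((16 - 6) + 17) - 129)**2 = ((10 + 17) - 129)**2 = (27 - 129)**2 = (-102)**2 = 10404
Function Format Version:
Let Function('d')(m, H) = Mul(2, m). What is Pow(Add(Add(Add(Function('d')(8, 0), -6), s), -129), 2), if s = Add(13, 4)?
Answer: 10404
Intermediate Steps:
s = 17
Pow(Add(Add(Add(Function('d')(8, 0), -6), s), -129), 2) = Pow(Add(Add(Add(Mul(2, 8), -6), 17), -129), 2) = Pow(Add(Add(Add(16, -6), 17), -129), 2) = Pow(Add(Add(10, 17), -129), 2) = Pow(Add(27, -129), 2) = Pow(-102, 2) = 10404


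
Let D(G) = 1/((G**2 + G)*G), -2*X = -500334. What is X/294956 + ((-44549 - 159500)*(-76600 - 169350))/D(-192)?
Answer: -104225588810526368313033/294956 ≈ -3.5336e+17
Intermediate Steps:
X = 250167 (X = -1/2*(-500334) = 250167)
D(G) = 1/(G*(G + G**2)) (D(G) = 1/((G + G**2)*G) = 1/(G*(G + G**2)))
X/294956 + ((-44549 - 159500)*(-76600 - 169350))/D(-192) = 250167/294956 + ((-44549 - 159500)*(-76600 - 169350))/((1/((-192)**2*(1 - 192)))) = 250167*(1/294956) + (-204049*(-245950))/(((1/36864)/(-191))) = 250167/294956 + 50185851550/(((1/36864)*(-1/191))) = 250167/294956 + 50185851550/(-1/7041024) = 250167/294956 + 50185851550*(-7041024) = 250167/294956 - 353359785223987200 = -104225588810526368313033/294956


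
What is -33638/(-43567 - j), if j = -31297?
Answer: 16819/6135 ≈ 2.7415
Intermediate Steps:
-33638/(-43567 - j) = -33638/(-43567 - 1*(-31297)) = -33638/(-43567 + 31297) = -33638/(-12270) = -33638*(-1/12270) = 16819/6135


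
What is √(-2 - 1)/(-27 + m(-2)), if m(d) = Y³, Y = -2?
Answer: -I*√3/35 ≈ -0.049487*I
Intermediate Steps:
m(d) = -8 (m(d) = (-2)³ = -8)
√(-2 - 1)/(-27 + m(-2)) = √(-2 - 1)/(-27 - 8) = √(-3)/(-35) = -I*√3/35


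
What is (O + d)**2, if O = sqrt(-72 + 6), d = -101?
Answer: (101 - I*sqrt(66))**2 ≈ 10135.0 - 1641.1*I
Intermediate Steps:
O = I*sqrt(66) (O = sqrt(-66) = I*sqrt(66) ≈ 8.124*I)
(O + d)**2 = (I*sqrt(66) - 101)**2 = (-101 + I*sqrt(66))**2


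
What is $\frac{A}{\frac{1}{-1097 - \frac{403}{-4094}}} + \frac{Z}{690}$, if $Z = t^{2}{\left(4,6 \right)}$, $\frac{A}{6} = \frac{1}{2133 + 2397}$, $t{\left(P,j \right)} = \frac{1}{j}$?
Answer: $- \frac{484983781}{333824760} \approx -1.4528$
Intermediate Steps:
$A = \frac{1}{755}$ ($A = \frac{6}{2133 + 2397} = \frac{6}{4530} = 6 \cdot \frac{1}{4530} = \frac{1}{755} \approx 0.0013245$)
$Z = \frac{1}{36}$ ($Z = \left(\frac{1}{6}\right)^{2} = \frac{1}{36} \approx 0.027778$)
$\frac{A}{\frac{1}{-1097 - \frac{403}{-4094}}} + \frac{Z}{690} = \frac{1}{755 \frac{1}{-1097 - \frac{403}{-4094}}} + \frac{1}{36 \cdot 690} = \frac{1}{755 \frac{1}{-1097 - - \frac{403}{4094}}} + \frac{1}{36} \cdot \frac{1}{690} = \frac{1}{755 \frac{1}{-1097 + \frac{403}{4094}}} + \frac{1}{24840} = \frac{1}{755 \frac{1}{- \frac{4490715}{4094}}} + \frac{1}{24840} = \frac{1}{755 \left(- \frac{4094}{4490715}\right)} + \frac{1}{24840} = \frac{1}{755} \left(- \frac{4490715}{4094}\right) + \frac{1}{24840} = - \frac{898143}{618194} + \frac{1}{24840} = - \frac{484983781}{333824760}$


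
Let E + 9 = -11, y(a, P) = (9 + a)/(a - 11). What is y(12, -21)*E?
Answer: -420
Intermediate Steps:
y(a, P) = (9 + a)/(-11 + a)
E = -20 (E = -9 - 11 = -20)
y(12, -21)*E = ((9 + 12)/(-11 + 12))*(-20) = (21/1)*(-20) = (1*21)*(-20) = 21*(-20) = -420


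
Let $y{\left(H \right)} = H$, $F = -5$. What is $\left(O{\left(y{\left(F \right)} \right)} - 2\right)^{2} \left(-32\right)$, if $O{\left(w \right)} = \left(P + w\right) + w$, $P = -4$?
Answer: $-8192$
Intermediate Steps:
$O{\left(w \right)} = -4 + 2 w$ ($O{\left(w \right)} = \left(-4 + w\right) + w = -4 + 2 w$)
$\left(O{\left(y{\left(F \right)} \right)} - 2\right)^{2} \left(-32\right) = \left(\left(-4 + 2 \left(-5\right)\right) - 2\right)^{2} \left(-32\right) = \left(\left(-4 - 10\right) - 2\right)^{2} \left(-32\right) = \left(-14 - 2\right)^{2} \left(-32\right) = \left(-16\right)^{2} \left(-32\right) = 256 \left(-32\right) = -8192$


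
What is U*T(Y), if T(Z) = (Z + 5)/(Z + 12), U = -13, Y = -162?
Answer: -2041/150 ≈ -13.607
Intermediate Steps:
T(Z) = (5 + Z)/(12 + Z)
U*T(Y) = -13*(5 - 162)/(12 - 162) = -13*(-157)/(-150) = -(-13)*(-157)/150 = -13*157/150 = -2041/150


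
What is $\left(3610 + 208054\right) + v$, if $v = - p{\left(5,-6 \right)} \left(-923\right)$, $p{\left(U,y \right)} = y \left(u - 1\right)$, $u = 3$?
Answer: $200588$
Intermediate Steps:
$p{\left(U,y \right)} = 2 y$ ($p{\left(U,y \right)} = y \left(3 - 1\right) = y 2 = 2 y$)
$v = -11076$ ($v = - 2 \left(-6\right) \left(-923\right) = \left(-1\right) \left(-12\right) \left(-923\right) = 12 \left(-923\right) = -11076$)
$\left(3610 + 208054\right) + v = \left(3610 + 208054\right) - 11076 = 211664 - 11076 = 200588$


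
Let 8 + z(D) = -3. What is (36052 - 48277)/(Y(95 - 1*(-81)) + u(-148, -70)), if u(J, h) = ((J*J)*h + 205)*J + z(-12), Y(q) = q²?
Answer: -2445/45385213 ≈ -5.3872e-5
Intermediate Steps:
z(D) = -11 (z(D) = -8 - 3 = -11)
u(J, h) = -11 + J*(205 + h*J²) (u(J, h) = ((J*J)*h + 205)*J - 11 = (J²*h + 205)*J - 11 = (h*J² + 205)*J - 11 = (205 + h*J²)*J - 11 = J*(205 + h*J²) - 11 = -11 + J*(205 + h*J²))
(36052 - 48277)/(Y(95 - 1*(-81)) + u(-148, -70)) = (36052 - 48277)/((95 - 1*(-81))² + (-11 + 205*(-148) - 70*(-148)³)) = -12225/((95 + 81)² + (-11 - 30340 - 70*(-3241792))) = -12225/(176² + (-11 - 30340 + 226925440)) = -12225/(30976 + 226895089) = -12225/226926065 = -12225*1/226926065 = -2445/45385213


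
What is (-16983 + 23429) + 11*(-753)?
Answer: -1837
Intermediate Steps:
(-16983 + 23429) + 11*(-753) = 6446 - 8283 = -1837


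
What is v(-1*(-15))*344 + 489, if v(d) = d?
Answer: 5649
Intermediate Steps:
v(-1*(-15))*344 + 489 = -1*(-15)*344 + 489 = 15*344 + 489 = 5160 + 489 = 5649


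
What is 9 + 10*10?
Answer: 109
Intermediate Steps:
9 + 10*10 = 9 + 100 = 109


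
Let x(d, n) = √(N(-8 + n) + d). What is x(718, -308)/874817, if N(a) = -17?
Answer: √701/874817 ≈ 3.0265e-5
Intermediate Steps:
x(d, n) = √(-17 + d)
x(718, -308)/874817 = √(-17 + 718)/874817 = √701*(1/874817) = √701/874817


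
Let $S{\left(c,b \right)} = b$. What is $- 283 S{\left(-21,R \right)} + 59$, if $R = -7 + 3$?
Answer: $1191$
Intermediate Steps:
$R = -4$
$- 283 S{\left(-21,R \right)} + 59 = \left(-283\right) \left(-4\right) + 59 = 1132 + 59 = 1191$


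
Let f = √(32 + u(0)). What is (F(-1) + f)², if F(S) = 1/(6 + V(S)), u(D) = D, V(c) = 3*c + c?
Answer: 129/4 + 4*√2 ≈ 37.907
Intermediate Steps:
V(c) = 4*c
F(S) = 1/(6 + 4*S)
f = 4*√2 (f = √(32 + 0) = √32 = 4*√2 ≈ 5.6569)
(F(-1) + f)² = (1/(2*(3 + 2*(-1))) + 4*√2)² = (1/(2*(3 - 2)) + 4*√2)² = ((½)/1 + 4*√2)² = ((½)*1 + 4*√2)² = (½ + 4*√2)²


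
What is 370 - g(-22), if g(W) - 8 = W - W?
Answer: 362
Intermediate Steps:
g(W) = 8 (g(W) = 8 + (W - W) = 8 + 0 = 8)
370 - g(-22) = 370 - 1*8 = 370 - 8 = 362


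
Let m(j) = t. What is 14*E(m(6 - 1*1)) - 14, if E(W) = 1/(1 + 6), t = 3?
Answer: -12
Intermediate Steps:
m(j) = 3
E(W) = ⅐ (E(W) = 1/7 = ⅐)
14*E(m(6 - 1*1)) - 14 = 14*(⅐) - 14 = 2 - 14 = -12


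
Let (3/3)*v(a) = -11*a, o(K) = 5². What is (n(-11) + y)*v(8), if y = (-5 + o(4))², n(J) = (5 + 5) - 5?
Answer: -35640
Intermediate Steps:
o(K) = 25
n(J) = 5 (n(J) = 10 - 5 = 5)
y = 400 (y = (-5 + 25)² = 20² = 400)
v(a) = -11*a
(n(-11) + y)*v(8) = (5 + 400)*(-11*8) = 405*(-88) = -35640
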